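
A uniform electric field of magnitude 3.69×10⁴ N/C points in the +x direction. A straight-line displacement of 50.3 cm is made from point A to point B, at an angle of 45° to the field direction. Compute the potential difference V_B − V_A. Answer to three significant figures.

-1.31×10⁴ V

Only the component of displacement along E changes the potential: ΔV = −E·d·cosθ.
ΔV = −(3.69×10⁴ V/m)(0.503 m)cos45° = -1.31×10⁴ V.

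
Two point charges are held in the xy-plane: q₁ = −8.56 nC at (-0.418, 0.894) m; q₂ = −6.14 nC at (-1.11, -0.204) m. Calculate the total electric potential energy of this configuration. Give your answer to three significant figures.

The assembly work is the sum of pairwise potential energies, U = Σ_{i<j} kqᵢqⱼ/rᵢⱼ.
Pair separations: r₁₂ = 1.30 m.
U = (3.64×10⁻⁷) = 3.64×10⁻⁷ J.

3.64×10⁻⁷ J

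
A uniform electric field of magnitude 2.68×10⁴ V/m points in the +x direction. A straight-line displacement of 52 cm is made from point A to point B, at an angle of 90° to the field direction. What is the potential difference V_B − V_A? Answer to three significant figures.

Only the component of displacement along E changes the potential: ΔV = −E·d·cosθ.
ΔV = −(2.68×10⁴ V/m)(0.520 m)cos90° = 0 V.

0 V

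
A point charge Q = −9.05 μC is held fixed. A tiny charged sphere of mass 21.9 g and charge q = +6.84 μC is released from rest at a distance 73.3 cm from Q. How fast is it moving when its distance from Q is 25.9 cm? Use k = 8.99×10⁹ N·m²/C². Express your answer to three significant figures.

Only the electrostatic force acts, so mechanical energy is conserved: ½mv² = U₁ − U₂ = kQq(1/r₁ − 1/r₂).
U₁ − U₂ = (8.99×10⁹ N·m²/C²)(-9.05×10⁻⁶ C)(6.84×10⁻⁶ C)(1/0.733 − 1/0.259) = 1.39 J.
v = √(2·1.39/0.0219) = 11.3 m/s.

11.3 m/s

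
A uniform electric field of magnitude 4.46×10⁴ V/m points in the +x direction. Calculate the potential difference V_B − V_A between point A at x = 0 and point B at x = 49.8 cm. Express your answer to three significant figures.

-2.22×10⁴ V

In a uniform field, potential decreases in the direction of E: V_B − V_A = −E·Δx.
V_B − V_A = −(4.46×10⁴ V/m)(0.498 m) = -2.22×10⁴ V.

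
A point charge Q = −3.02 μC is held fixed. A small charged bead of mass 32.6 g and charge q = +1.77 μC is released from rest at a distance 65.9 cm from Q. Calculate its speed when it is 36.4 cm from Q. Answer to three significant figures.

1.90 m/s

Only the electrostatic force acts, so mechanical energy is conserved: ½mv² = U₁ − U₂ = kQq(1/r₁ − 1/r₂).
U₁ − U₂ = (8.99×10⁹ N·m²/C²)(-3.02×10⁻⁶ C)(1.77×10⁻⁶ C)(1/0.659 − 1/0.364) = 0.0591 J.
v = √(2·0.0591/0.0326) = 1.90 m/s.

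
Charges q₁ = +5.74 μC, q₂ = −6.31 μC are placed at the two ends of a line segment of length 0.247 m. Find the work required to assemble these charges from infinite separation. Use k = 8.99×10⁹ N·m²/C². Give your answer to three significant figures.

-1.32 J

The work to assemble the configuration equals its total potential energy, U = Σ kqᵢqⱼ/rᵢⱼ over all pairs.
The separation is r = 0.247 m.
U = (-1.32) = -1.32 J.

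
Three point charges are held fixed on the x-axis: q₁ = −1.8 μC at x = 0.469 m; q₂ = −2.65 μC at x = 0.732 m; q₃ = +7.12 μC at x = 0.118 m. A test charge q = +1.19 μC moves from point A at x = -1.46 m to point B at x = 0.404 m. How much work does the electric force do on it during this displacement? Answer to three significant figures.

The work done by the electric force is W_field = −ΔU = −q(V_B − V_A) = q(V_A − V_B).
At A: distances to the source charges are 1.93 m, 2.19 m, 1.58 m; V_A = Σ kqᵢ/rᵢ = 2.13×10⁴ V.
At B: distances to the source charges are 0.0650 m, 0.328 m, 0.286 m; V_B = Σ kqᵢ/rᵢ = -9.78×10⁴ V.
ΔV = V_B − V_A = -1.19×10⁵ V.
W_field = −qΔV = −(1.19×10⁻⁶ C)(-1.19×10⁵ V) = 0.142 J.

0.142 J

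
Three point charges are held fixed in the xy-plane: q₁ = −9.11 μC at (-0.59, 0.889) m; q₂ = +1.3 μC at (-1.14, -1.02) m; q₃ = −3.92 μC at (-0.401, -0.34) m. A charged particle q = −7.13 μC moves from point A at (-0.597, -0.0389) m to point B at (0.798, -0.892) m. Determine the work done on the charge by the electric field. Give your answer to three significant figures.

The work done by the electric force is W_field = −ΔU = −q(V_B − V_A) = q(V_A − V_B).
At A: distances to the source charges are 0.928 m, 1.12 m, 0.359 m; V_A = Σ kqᵢ/rᵢ = -1.76×10⁵ V.
At B: distances to the source charges are 2.26 m, 1.94 m, 1.32 m; V_B = Σ kqᵢ/rᵢ = -5.70×10⁴ V.
ΔV = V_B − V_A = 1.19×10⁵ V.
W_field = −qΔV = −(-7.13×10⁻⁶ C)(1.19×10⁵ V) = 0.848 J.

0.848 J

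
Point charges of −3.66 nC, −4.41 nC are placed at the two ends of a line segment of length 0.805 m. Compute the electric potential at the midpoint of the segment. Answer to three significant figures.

-180 V

Electric potential is a scalar, so the contributions from each charge add algebraically: V = Σ kqᵢ/rᵢ.
Each charge is 0.403 m from the midpoint.
V = k[(-3.66×10⁻⁹)/(0.403) + (-4.41×10⁻⁹)/(0.403)] = -180 V.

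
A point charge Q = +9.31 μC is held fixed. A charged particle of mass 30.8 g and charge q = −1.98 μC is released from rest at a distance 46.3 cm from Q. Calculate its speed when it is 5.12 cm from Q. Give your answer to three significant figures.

Only the electrostatic force acts, so mechanical energy is conserved: ½mv² = U₁ − U₂ = kQq(1/r₁ − 1/r₂).
U₁ − U₂ = (8.99×10⁹ N·m²/C²)(9.31×10⁻⁶ C)(-1.98×10⁻⁶ C)(1/0.463 − 1/0.0512) = 2.88 J.
v = √(2·2.88/0.0308) = 13.7 m/s.

13.7 m/s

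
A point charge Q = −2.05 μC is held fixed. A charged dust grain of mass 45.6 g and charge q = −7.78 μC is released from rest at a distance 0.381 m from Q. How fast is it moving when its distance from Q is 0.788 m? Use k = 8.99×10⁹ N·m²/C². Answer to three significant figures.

2.92 m/s

Only the electrostatic force acts, so mechanical energy is conserved: ½mv² = U₁ − U₂ = kQq(1/r₁ − 1/r₂).
U₁ − U₂ = (8.99×10⁹ N·m²/C²)(-2.05×10⁻⁶ C)(-7.78×10⁻⁶ C)(1/0.381 − 1/0.788) = 0.194 J.
v = √(2·0.194/0.0456) = 2.92 m/s.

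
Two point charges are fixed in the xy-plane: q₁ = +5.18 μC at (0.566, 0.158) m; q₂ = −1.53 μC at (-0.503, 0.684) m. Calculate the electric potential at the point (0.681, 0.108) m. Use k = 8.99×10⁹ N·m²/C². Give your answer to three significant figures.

The total potential is the scalar sum of each charge's contribution, V = Σ kqᵢ/rᵢ.
Distances from the field point to each charge: r₁ = 0.125 m, r₂ = 1.32 m.
V = k[(5.18×10⁻⁶)/(0.125) + (-1.53×10⁻⁶)/(1.32)] = 3.61×10⁵ V.

3.61×10⁵ V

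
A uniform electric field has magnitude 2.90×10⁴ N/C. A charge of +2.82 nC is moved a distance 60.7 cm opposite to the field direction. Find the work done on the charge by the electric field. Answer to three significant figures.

The potential change for a displacement 60.7 cm opposite to the field direction is ΔV = +Ed = 1.76×10⁴ V.
W_field = −qΔV = -4.96×10⁻⁵ J.

-4.96×10⁻⁵ J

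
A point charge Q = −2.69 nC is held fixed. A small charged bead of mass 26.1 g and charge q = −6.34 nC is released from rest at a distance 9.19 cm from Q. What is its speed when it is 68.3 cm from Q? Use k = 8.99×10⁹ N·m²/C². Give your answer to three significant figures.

0.0105 m/s

Only the electrostatic force acts, so mechanical energy is conserved: ½mv² = U₁ − U₂ = kQq(1/r₁ − 1/r₂).
U₁ − U₂ = (8.99×10⁹ N·m²/C²)(-2.69×10⁻⁹ C)(-6.34×10⁻⁹ C)(1/0.0919 − 1/0.683) = 1.44×10⁻⁶ J.
v = √(2·1.44×10⁻⁶/0.0261) = 0.0105 m/s.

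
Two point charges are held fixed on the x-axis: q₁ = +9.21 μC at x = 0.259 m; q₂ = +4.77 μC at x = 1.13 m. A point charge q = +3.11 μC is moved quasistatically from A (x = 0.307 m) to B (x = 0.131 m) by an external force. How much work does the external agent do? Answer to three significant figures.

-3.38 J

For quasistatic motion the external work equals the change in potential energy: W_ext = qΔV = q(V_B − V_A).
At A: distances to the source charges are 0.0480 m, 0.823 m; V_A = Σ kqᵢ/rᵢ = 1.78×10⁶ V.
At B: distances to the source charges are 0.128 m, 0.999 m; V_B = Σ kqᵢ/rᵢ = 6.90×10⁵ V.
ΔV = V_B − V_A = -1.09×10⁶ V.
W_ext = qΔV = (3.11×10⁻⁶ C)(-1.09×10⁶ V) = -3.38 J.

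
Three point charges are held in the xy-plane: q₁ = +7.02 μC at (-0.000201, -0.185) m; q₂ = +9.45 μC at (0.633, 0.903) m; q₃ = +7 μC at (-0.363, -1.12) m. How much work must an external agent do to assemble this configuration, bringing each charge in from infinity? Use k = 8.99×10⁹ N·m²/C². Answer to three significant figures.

The work to assemble the configuration equals its total potential energy, U = Σ kqᵢqⱼ/rᵢⱼ over all pairs.
Pair separations: r₁₂ = 1.26 m, r₁₃ = 1.00 m, r₂₃ = 2.25 m.
U = (0.474) + (0.440) + (0.264) = 1.18 J.

1.18 J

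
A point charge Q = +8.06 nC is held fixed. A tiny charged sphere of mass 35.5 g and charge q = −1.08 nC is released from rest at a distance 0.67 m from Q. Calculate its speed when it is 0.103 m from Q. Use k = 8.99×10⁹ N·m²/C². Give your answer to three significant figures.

Only the electrostatic force acts, so mechanical energy is conserved: ½mv² = U₁ − U₂ = kQq(1/r₁ − 1/r₂).
U₁ − U₂ = (8.99×10⁹ N·m²/C²)(8.06×10⁻⁹ C)(-1.08×10⁻⁹ C)(1/0.670 − 1/0.103) = 6.43×10⁻⁷ J.
v = √(2·6.43×10⁻⁷/0.0355) = 6.02×10⁻³ m/s.

6.02×10⁻³ m/s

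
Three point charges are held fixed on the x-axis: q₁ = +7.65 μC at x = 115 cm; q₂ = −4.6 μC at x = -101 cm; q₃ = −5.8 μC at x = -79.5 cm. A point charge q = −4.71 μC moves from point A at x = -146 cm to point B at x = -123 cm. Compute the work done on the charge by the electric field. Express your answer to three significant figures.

-0.636 J

The work done by the electric force is W_field = −ΔU = −q(V_B − V_A) = q(V_A − V_B).
At A: distances to the source charges are 2.61 m, 0.450 m, 0.665 m; V_A = Σ kqᵢ/rᵢ = -1.44×10⁵ V.
At B: distances to the source charges are 2.38 m, 0.220 m, 0.435 m; V_B = Σ kqᵢ/rᵢ = -2.79×10⁵ V.
ΔV = V_B − V_A = -1.35×10⁵ V.
W_field = −qΔV = −(-4.71×10⁻⁶ C)(-1.35×10⁵ V) = -0.636 J.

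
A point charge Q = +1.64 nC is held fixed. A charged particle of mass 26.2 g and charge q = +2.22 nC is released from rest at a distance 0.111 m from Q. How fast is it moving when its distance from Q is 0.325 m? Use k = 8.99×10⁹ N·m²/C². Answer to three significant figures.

3.85×10⁻³ m/s

Only the electrostatic force acts, so mechanical energy is conserved: ½mv² = U₁ − U₂ = kQq(1/r₁ − 1/r₂).
U₁ − U₂ = (8.99×10⁹ N·m²/C²)(1.64×10⁻⁹ C)(2.22×10⁻⁹ C)(1/0.111 − 1/0.325) = 1.94×10⁻⁷ J.
v = √(2·1.94×10⁻⁷/0.0262) = 3.85×10⁻³ m/s.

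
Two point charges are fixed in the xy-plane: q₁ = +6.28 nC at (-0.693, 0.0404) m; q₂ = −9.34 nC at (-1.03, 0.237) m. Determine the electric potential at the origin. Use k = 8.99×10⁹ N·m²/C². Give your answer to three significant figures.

1.88 V

The total potential is the scalar sum of each charge's contribution, V = Σ kqᵢ/rᵢ.
Distances from the field point to each charge: r₁ = 0.694 m, r₂ = 1.06 m.
V = k[(6.28×10⁻⁹)/(0.694) + (-9.34×10⁻⁹)/(1.06)] = 1.88 V.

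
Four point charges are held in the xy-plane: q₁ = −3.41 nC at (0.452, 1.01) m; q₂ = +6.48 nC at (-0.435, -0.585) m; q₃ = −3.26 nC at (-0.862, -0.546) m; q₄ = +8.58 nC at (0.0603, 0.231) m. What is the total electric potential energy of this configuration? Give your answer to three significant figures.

The work to assemble the configuration equals its total potential energy, U = Σ kqᵢqⱼ/rᵢⱼ over all pairs.
Pair separations: r₁₂ = 1.83 m, r₁₃ = 2.04 m, r₁₄ = 0.872 m, r₂₃ = 0.429 m, r₂₄ = 0.955 m, r₃₄ = 1.21 m.
Summing all 6 pair terms gives U = -4.89×10⁻⁷ J.

-4.89×10⁻⁷ J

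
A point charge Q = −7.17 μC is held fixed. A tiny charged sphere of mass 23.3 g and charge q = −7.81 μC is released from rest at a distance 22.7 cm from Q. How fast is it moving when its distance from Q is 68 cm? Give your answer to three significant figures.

11.3 m/s

Only the electrostatic force acts, so mechanical energy is conserved: ½mv² = U₁ − U₂ = kQq(1/r₁ − 1/r₂).
U₁ − U₂ = (8.99×10⁹ N·m²/C²)(-7.17×10⁻⁶ C)(-7.81×10⁻⁶ C)(1/0.227 − 1/0.680) = 1.48 J.
v = √(2·1.48/0.0233) = 11.3 m/s.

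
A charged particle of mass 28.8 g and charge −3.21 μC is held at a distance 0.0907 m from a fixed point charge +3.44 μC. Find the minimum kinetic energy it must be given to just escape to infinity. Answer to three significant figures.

1.09 J

To just escape, total mechanical energy must reach zero at infinity: ½mv²_min + U = 0, so ½mv²_min = −U = |kQq|/r.
|U| = |kQq|/r = (8.99×10⁹ N·m²/C²)(3.44×10⁻⁶)(3.21×10⁻⁶)/(0.0907) = 1.09 J.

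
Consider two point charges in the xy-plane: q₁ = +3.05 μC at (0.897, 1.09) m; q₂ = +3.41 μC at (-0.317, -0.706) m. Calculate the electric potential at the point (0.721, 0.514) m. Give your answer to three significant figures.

6.47×10⁴ V

Electric potential is a scalar, so the contributions from each charge add algebraically: V = Σ kqᵢ/rᵢ.
Distances from the field point to each charge: r₁ = 0.602 m, r₂ = 1.60 m.
V = k[(3.05×10⁻⁶)/(0.602) + (3.41×10⁻⁶)/(1.60)] = 6.47×10⁴ V.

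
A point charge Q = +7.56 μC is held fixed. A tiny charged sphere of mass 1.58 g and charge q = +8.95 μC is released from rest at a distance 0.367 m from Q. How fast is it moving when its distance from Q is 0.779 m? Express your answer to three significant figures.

Only the electrostatic force acts, so mechanical energy is conserved: ½mv² = U₁ − U₂ = kQq(1/r₁ − 1/r₂).
U₁ − U₂ = (8.99×10⁹ N·m²/C²)(7.56×10⁻⁶ C)(8.95×10⁻⁶ C)(1/0.367 − 1/0.779) = 0.877 J.
v = √(2·0.877/1.58×10⁻³) = 33.3 m/s.

33.3 m/s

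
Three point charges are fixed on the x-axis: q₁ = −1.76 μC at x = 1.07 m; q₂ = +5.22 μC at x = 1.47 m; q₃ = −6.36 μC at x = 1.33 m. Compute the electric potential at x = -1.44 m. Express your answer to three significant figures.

The total potential is the scalar sum of each charge's contribution, V = Σ kqᵢ/rᵢ.
Distances from the field point to each charge: r₁ = 2.51 m, r₂ = 2.91 m, r₃ = 2.77 m.
V = k[(-1.76×10⁻⁶)/(2.51) + (5.22×10⁻⁶)/(2.91) + (-6.36×10⁻⁶)/(2.77)] = -1.08×10⁴ V.

-1.08×10⁴ V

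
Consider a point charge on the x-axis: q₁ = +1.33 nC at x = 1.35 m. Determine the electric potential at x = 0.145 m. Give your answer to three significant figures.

9.92 V

The total potential is the scalar sum of each charge's contribution, V = Σ kqᵢ/rᵢ.
V = k[(1.33×10⁻⁹)/(1.21)] = 9.92 V.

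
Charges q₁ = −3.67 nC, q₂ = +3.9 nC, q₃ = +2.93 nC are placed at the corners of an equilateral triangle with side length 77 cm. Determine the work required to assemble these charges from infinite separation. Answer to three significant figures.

The work to assemble the configuration equals its total potential energy, U = Σ kqᵢqⱼ/rᵢⱼ over all pairs.
All three pair separations equal the side length, 0.770 m.
U = (-1.67×10⁻⁷) + (-1.26×10⁻⁷) + (1.33×10⁻⁷) = -1.59×10⁻⁷ J.

-1.59×10⁻⁷ J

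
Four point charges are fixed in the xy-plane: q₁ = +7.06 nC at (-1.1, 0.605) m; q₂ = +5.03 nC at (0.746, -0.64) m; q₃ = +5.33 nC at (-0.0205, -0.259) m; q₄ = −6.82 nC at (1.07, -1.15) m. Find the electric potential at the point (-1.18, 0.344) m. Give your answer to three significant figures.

The total potential is the scalar sum of each charge's contribution, V = Σ kqᵢ/rᵢ.
Distances from the field point to each charge: r₁ = 0.273 m, r₂ = 2.16 m, r₃ = 1.31 m, r₄ = 2.70 m.
V = k[(7.06×10⁻⁹)/(0.273) + (5.03×10⁻⁹)/(2.16) + (5.33×10⁻⁹)/(1.31) + (-6.82×10⁻⁹)/(2.70)] = 267 V.

267 V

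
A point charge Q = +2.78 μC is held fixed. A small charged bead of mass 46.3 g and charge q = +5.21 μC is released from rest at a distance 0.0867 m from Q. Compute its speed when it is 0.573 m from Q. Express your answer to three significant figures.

7.42 m/s

Only the electrostatic force acts, so mechanical energy is conserved: ½mv² = U₁ − U₂ = kQq(1/r₁ − 1/r₂).
U₁ − U₂ = (8.99×10⁹ N·m²/C²)(2.78×10⁻⁶ C)(5.21×10⁻⁶ C)(1/0.0867 − 1/0.573) = 1.27 J.
v = √(2·1.27/0.0463) = 7.42 m/s.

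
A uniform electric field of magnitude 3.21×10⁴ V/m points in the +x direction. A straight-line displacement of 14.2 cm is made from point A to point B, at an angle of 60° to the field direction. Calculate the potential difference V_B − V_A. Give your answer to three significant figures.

Only the component of displacement along E changes the potential: ΔV = −E·d·cosθ.
ΔV = −(3.21×10⁴ V/m)(0.142 m)cos60° = -2280 V.

-2280 V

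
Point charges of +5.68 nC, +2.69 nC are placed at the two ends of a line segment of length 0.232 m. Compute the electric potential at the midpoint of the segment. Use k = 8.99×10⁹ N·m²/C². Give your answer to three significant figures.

649 V

The total potential is the scalar sum of each charge's contribution, V = Σ kqᵢ/rᵢ.
Each charge is 0.116 m from the midpoint.
V = k[(5.68×10⁻⁹)/(0.116) + (2.69×10⁻⁹)/(0.116)] = 649 V.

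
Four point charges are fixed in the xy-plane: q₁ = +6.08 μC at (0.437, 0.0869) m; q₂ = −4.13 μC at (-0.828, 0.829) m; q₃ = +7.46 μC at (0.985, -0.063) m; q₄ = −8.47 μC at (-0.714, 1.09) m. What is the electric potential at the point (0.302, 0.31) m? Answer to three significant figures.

Electric potential is a scalar, so the contributions from each charge add algebraically: V = Σ kqᵢ/rᵢ.
Distances from the field point to each charge: r₁ = 0.261 m, r₂ = 1.24 m, r₃ = 0.778 m, r₄ = 1.28 m.
V = k[(6.08×10⁻⁶)/(0.261) + (-4.13×10⁻⁶)/(1.24) + (7.46×10⁻⁶)/(0.778) + (-8.47×10⁻⁶)/(1.28)] = 2.06×10⁵ V.

2.06×10⁵ V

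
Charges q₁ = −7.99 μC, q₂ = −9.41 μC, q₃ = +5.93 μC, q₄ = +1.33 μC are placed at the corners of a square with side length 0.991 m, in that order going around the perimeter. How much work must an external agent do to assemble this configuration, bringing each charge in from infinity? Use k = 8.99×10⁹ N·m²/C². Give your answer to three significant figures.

The work to assemble the configuration equals its total potential energy, U = Σ kqᵢqⱼ/rᵢⱼ over all pairs.
The four side pairs have separation 0.991 m and the two diagonal pairs 1.40 m.
Summing all 6 pair terms gives U = -0.233 J.

-0.233 J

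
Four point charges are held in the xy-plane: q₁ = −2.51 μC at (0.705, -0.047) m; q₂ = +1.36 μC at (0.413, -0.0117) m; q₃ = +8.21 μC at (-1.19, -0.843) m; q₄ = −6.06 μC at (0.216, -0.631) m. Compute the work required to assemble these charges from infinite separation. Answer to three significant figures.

The assembly work is the sum of pairwise potential energies, U = Σ_{i<j} kqᵢqⱼ/rᵢⱼ.
Pair separations: r₁₂ = 0.294 m, r₁₃ = 2.06 m, r₁₄ = 0.762 m, r₂₃ = 1.81 m, r₂₄ = 0.650 m, r₃₄ = 1.42 m.
Summing all 6 pair terms gives U = -0.388 J.

-0.388 J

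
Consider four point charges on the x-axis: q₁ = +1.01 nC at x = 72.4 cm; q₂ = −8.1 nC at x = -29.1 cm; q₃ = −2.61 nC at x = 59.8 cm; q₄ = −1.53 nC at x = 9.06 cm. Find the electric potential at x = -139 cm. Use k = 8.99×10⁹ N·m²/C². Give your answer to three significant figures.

The total potential is the scalar sum of each charge's contribution, V = Σ kqᵢ/rᵢ.
Distances from the field point to each charge: r₁ = 2.11 m, r₂ = 1.10 m, r₃ = 1.99 m, r₄ = 1.48 m.
V = k[(1.01×10⁻⁹)/(2.11) + (-8.10×10⁻⁹)/(1.10) + (-2.61×10⁻⁹)/(1.99) + (-1.53×10⁻⁹)/(1.48)] = -83.1 V.

-83.1 V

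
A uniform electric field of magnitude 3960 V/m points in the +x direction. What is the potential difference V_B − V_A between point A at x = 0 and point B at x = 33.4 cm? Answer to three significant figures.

In a uniform field, potential decreases in the direction of E: V_B − V_A = −E·Δx.
V_B − V_A = −(3960 V/m)(0.334 m) = -1320 V.

-1320 V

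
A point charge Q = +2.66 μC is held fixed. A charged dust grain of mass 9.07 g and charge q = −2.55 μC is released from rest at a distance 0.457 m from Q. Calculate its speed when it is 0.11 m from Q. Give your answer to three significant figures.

9.63 m/s

Only the electrostatic force acts, so mechanical energy is conserved: ½mv² = U₁ − U₂ = kQq(1/r₁ − 1/r₂).
U₁ − U₂ = (8.99×10⁹ N·m²/C²)(2.66×10⁻⁶ C)(-2.55×10⁻⁶ C)(1/0.457 − 1/0.110) = 0.421 J.
v = √(2·0.421/9.07×10⁻³) = 9.63 m/s.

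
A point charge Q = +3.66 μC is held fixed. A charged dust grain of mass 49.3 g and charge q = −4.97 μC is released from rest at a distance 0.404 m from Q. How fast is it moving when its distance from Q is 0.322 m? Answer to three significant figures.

2.04 m/s

Only the electrostatic force acts, so mechanical energy is conserved: ½mv² = U₁ − U₂ = kQq(1/r₁ − 1/r₂).
U₁ − U₂ = (8.99×10⁹ N·m²/C²)(3.66×10⁻⁶ C)(-4.97×10⁻⁶ C)(1/0.404 − 1/0.322) = 0.103 J.
v = √(2·0.103/0.0493) = 2.04 m/s.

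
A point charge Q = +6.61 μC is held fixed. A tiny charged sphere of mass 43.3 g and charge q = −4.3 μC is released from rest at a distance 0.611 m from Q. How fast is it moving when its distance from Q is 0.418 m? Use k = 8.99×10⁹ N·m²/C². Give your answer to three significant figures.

Only the electrostatic force acts, so mechanical energy is conserved: ½mv² = U₁ − U₂ = kQq(1/r₁ − 1/r₂).
U₁ − U₂ = (8.99×10⁹ N·m²/C²)(6.61×10⁻⁶ C)(-4.30×10⁻⁶ C)(1/0.611 − 1/0.418) = 0.193 J.
v = √(2·0.193/0.0433) = 2.99 m/s.

2.99 m/s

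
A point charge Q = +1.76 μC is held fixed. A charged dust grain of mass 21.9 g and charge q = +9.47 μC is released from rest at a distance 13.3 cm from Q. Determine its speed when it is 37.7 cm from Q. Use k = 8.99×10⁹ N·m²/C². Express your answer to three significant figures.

Only the electrostatic force acts, so mechanical energy is conserved: ½mv² = U₁ − U₂ = kQq(1/r₁ − 1/r₂).
U₁ − U₂ = (8.99×10⁹ N·m²/C²)(1.76×10⁻⁶ C)(9.47×10⁻⁶ C)(1/0.133 − 1/0.377) = 0.729 J.
v = √(2·0.729/0.0219) = 8.16 m/s.

8.16 m/s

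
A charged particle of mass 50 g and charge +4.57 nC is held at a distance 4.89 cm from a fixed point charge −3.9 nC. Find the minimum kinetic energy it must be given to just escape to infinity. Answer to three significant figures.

To just escape, total mechanical energy must reach zero at infinity: ½mv²_min + U = 0, so ½mv²_min = −U = |kQq|/r.
|U| = |kQq|/r = (8.99×10⁹ N·m²/C²)(3.90×10⁻⁹)(4.57×10⁻⁹)/(0.0489) = 3.28×10⁻⁶ J.

3.28×10⁻⁶ J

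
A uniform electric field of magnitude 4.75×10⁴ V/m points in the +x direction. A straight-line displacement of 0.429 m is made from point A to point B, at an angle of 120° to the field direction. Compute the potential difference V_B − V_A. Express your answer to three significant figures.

Only the component of displacement along E changes the potential: ΔV = −E·d·cosθ.
ΔV = −(4.75×10⁴ V/m)(0.429 m)cos120° = 1.02×10⁴ V.

1.02×10⁴ V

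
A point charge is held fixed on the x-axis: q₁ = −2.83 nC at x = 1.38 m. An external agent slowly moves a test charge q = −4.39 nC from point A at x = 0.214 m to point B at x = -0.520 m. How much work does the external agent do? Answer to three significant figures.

For quasistatic motion the external work equals the change in potential energy: W_ext = qΔV = q(V_B − V_A).
At A: distance to the source charge is 1.17 m; V_A = kq₁/r = -21.8 V.
At B: distance to the source charge is 1.90 m; V_B = kq₁/r = -13.4 V.
ΔV = V_B − V_A = 8.43 V.
W_ext = qΔV = (-4.39×10⁻⁹ C)(8.43 V) = -3.70×10⁻⁸ J.

-3.70×10⁻⁸ J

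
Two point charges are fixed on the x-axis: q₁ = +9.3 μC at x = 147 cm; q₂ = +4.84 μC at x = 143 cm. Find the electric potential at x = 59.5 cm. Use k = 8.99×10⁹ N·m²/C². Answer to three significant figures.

1.48×10⁵ V

Electric potential is a scalar, so the contributions from each charge add algebraically: V = Σ kqᵢ/rᵢ.
Distances from the field point to each charge: r₁ = 0.875 m, r₂ = 0.835 m.
V = k[(9.30×10⁻⁶)/(0.875) + (4.84×10⁻⁶)/(0.835)] = 1.48×10⁵ V.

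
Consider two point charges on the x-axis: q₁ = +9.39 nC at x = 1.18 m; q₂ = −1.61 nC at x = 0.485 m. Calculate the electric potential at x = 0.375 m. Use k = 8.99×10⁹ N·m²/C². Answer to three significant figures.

-26.7 V

The total potential is the scalar sum of each charge's contribution, V = Σ kqᵢ/rᵢ.
Distances from the field point to each charge: r₁ = 0.805 m, r₂ = 0.110 m.
V = k[(9.39×10⁻⁹)/(0.805) + (-1.61×10⁻⁹)/(0.110)] = -26.7 V.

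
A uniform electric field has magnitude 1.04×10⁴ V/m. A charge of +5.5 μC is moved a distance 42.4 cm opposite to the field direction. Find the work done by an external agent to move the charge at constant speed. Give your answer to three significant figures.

0.0243 J

The potential change for a displacement 42.4 cm opposite to the field direction is ΔV = +Ed = 4410 V.
W_ext = qΔV = 0.0243 J.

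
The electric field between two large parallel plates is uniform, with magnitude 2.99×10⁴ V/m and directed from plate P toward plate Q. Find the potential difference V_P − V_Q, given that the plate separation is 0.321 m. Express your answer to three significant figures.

9600 V

In a uniform field, potential decreases in the direction of E: ΔV = −E·d for a displacement d parallel to E.
Going from Q to P is a displacement of 0.321 m opposite to the field, so V_P − V_Q = +Ed = 9600 V.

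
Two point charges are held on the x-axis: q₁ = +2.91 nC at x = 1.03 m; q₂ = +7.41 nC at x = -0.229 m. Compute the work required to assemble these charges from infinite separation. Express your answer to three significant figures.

The assembly work is the sum of pairwise potential energies, U = Σ_{i<j} kqᵢqⱼ/rᵢⱼ.
Pair separations: r₁₂ = 1.26 m.
U = (1.54×10⁻⁷) = 1.54×10⁻⁷ J.

1.54×10⁻⁷ J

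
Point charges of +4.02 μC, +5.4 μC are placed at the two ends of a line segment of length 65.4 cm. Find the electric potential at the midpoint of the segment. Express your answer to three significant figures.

Electric potential is a scalar, so the contributions from each charge add algebraically: V = Σ kqᵢ/rᵢ.
Each charge is 0.327 m from the midpoint.
V = k[(4.02×10⁻⁶)/(0.327) + (5.40×10⁻⁶)/(0.327)] = 2.59×10⁵ V.

2.59×10⁵ V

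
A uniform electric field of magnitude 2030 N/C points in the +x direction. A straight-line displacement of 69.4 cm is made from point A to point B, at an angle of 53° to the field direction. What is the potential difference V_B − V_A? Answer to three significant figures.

-848 V

Only the component of displacement along E changes the potential: ΔV = −E·d·cosθ.
ΔV = −(2030 V/m)(0.694 m)cos53° = -848 V.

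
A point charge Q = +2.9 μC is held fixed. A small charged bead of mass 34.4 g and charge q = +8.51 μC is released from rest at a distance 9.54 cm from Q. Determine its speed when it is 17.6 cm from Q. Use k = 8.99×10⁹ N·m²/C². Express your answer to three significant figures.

7.87 m/s

Only the electrostatic force acts, so mechanical energy is conserved: ½mv² = U₁ − U₂ = kQq(1/r₁ − 1/r₂).
U₁ − U₂ = (8.99×10⁹ N·m²/C²)(2.90×10⁻⁶ C)(8.51×10⁻⁶ C)(1/0.0954 − 1/0.176) = 1.07 J.
v = √(2·1.07/0.0344) = 7.87 m/s.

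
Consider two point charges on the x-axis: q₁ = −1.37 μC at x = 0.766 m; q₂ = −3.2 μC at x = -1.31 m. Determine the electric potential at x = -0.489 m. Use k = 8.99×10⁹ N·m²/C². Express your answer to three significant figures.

Electric potential is a scalar, so the contributions from each charge add algebraically: V = Σ kqᵢ/rᵢ.
Distances from the field point to each charge: r₁ = 1.25 m, r₂ = 0.821 m.
V = k[(-1.37×10⁻⁶)/(1.25) + (-3.20×10⁻⁶)/(0.821)] = -4.49×10⁴ V.

-4.49×10⁴ V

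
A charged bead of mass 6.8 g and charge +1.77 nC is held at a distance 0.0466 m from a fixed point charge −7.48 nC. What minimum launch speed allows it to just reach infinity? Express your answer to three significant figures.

To just escape, total mechanical energy must reach zero at infinity: ½mv²_min + U = 0, so ½mv²_min = −U = |kQq|/r.
|U| = |kQq|/r = (8.99×10⁹ N·m²/C²)(7.48×10⁻⁹)(1.77×10⁻⁹)/(0.0466) = 2.55×10⁻⁶ J.
v_min = √(2|U|/m) = √(2·2.55×10⁻⁶/6.80×10⁻³) = 0.0274 m/s.

0.0274 m/s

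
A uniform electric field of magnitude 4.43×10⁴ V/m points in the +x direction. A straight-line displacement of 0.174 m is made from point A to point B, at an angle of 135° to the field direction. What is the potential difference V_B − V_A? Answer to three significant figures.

5450 V

Only the component of displacement along E changes the potential: ΔV = −E·d·cosθ.
ΔV = −(4.43×10⁴ V/m)(0.174 m)cos135° = 5450 V.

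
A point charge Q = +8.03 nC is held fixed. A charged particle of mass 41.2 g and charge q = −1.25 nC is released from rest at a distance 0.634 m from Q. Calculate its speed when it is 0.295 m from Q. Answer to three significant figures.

2.82×10⁻³ m/s

Only the electrostatic force acts, so mechanical energy is conserved: ½mv² = U₁ − U₂ = kQq(1/r₁ − 1/r₂).
U₁ − U₂ = (8.99×10⁹ N·m²/C²)(8.03×10⁻⁹ C)(-1.25×10⁻⁹ C)(1/0.634 − 1/0.295) = 1.64×10⁻⁷ J.
v = √(2·1.64×10⁻⁷/0.0412) = 2.82×10⁻³ m/s.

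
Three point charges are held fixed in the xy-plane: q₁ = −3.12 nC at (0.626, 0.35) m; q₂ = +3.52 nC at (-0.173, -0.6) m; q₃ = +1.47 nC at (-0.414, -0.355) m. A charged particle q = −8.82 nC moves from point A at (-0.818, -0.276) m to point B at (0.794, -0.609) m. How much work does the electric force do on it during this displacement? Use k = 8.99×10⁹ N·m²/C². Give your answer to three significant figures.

-3.84×10⁻⁷ J

The work done by the electric force is W_field = −ΔU = −q(V_B − V_A) = q(V_A − V_B).
At A: distances to the source charges are 1.57 m, 0.722 m, 0.412 m; V_A = Σ kqᵢ/rᵢ = 58.1 V.
At B: distances to the source charges are 0.974 m, 0.967 m, 1.23 m; V_B = Σ kqᵢ/rᵢ = 14.6 V.
ΔV = V_B − V_A = -43.5 V.
W_field = −qΔV = −(-8.82×10⁻⁹ C)(-43.5 V) = -3.84×10⁻⁷ J.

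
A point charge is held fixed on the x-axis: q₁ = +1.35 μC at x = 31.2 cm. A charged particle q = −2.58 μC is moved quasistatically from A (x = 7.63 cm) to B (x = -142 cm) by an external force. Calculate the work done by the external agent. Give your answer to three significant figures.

0.115 J

For quasistatic motion the external work equals the change in potential energy: W_ext = qΔV = q(V_B − V_A).
At A: distance to the source charge is 0.236 m; V_A = kq₁/r = 5.15×10⁴ V.
At B: distance to the source charge is 1.73 m; V_B = kq₁/r = 7010 V.
ΔV = V_B − V_A = -4.45×10⁴ V.
W_ext = qΔV = (-2.58×10⁻⁶ C)(-4.45×10⁴ V) = 0.115 J.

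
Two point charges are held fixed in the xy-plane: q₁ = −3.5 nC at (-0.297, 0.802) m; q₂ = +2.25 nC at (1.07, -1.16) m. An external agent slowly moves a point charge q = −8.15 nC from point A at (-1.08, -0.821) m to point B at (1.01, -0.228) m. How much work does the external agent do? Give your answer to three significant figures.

For quasistatic motion the external work equals the change in potential energy: W_ext = qΔV = q(V_B − V_A).
At A: distances to the source charges are 1.80 m, 2.18 m; V_A = Σ kqᵢ/rᵢ = -8.17 V.
At B: distances to the source charges are 1.66 m, 0.934 m; V_B = Σ kqᵢ/rᵢ = 2.75 V.
ΔV = V_B − V_A = 10.9 V.
W_ext = qΔV = (-8.15×10⁻⁹ C)(10.9 V) = -8.90×10⁻⁸ J.

-8.90×10⁻⁸ J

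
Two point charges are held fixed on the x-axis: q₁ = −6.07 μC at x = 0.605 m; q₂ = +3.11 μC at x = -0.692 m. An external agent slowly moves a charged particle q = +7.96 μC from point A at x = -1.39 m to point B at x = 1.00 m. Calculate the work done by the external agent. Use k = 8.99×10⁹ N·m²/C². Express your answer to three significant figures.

-1.07 J

For quasistatic motion the external work equals the change in potential energy: W_ext = qΔV = q(V_B − V_A).
At A: distances to the source charges are 1.99 m, 0.698 m; V_A = Σ kqᵢ/rᵢ = 1.27×10⁴ V.
At B: distances to the source charges are 0.395 m, 1.69 m; V_B = Σ kqᵢ/rᵢ = -1.22×10⁵ V.
ΔV = V_B − V_A = -1.34×10⁵ V.
W_ext = qΔV = (7.96×10⁻⁶ C)(-1.34×10⁵ V) = -1.07 J.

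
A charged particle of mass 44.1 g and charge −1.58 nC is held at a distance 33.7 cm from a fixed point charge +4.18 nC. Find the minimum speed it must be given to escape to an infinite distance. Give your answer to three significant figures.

To just escape, total mechanical energy must reach zero at infinity: ½mv²_min + U = 0, so ½mv²_min = −U = |kQq|/r.
|U| = |kQq|/r = (8.99×10⁹ N·m²/C²)(4.18×10⁻⁹)(1.58×10⁻⁹)/(0.337) = 1.76×10⁻⁷ J.
v_min = √(2|U|/m) = √(2·1.76×10⁻⁷/0.0441) = 2.83×10⁻³ m/s.

2.83×10⁻³ m/s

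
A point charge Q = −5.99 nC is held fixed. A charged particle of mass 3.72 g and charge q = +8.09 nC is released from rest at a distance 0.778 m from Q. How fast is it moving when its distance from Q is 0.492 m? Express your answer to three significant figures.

0.0132 m/s

Only the electrostatic force acts, so mechanical energy is conserved: ½mv² = U₁ − U₂ = kQq(1/r₁ − 1/r₂).
U₁ − U₂ = (8.99×10⁹ N·m²/C²)(-5.99×10⁻⁹ C)(8.09×10⁻⁹ C)(1/0.778 − 1/0.492) = 3.26×10⁻⁷ J.
v = √(2·3.26×10⁻⁷/3.72×10⁻³) = 0.0132 m/s.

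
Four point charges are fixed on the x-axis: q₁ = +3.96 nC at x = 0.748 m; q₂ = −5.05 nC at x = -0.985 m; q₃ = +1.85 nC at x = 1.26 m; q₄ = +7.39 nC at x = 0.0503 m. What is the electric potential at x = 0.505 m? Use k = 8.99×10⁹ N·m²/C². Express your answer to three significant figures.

284 V

The total potential is the scalar sum of each charge's contribution, V = Σ kqᵢ/rᵢ.
Distances from the field point to each charge: r₁ = 0.243 m, r₂ = 1.49 m, r₃ = 0.755 m, r₄ = 0.455 m.
V = k[(3.96×10⁻⁹)/(0.243) + (-5.05×10⁻⁹)/(1.49) + (1.85×10⁻⁹)/(0.755) + (7.39×10⁻⁹)/(0.455)] = 284 V.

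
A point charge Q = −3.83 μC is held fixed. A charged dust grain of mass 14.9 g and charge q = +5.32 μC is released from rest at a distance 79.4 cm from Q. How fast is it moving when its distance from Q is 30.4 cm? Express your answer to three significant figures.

Only the electrostatic force acts, so mechanical energy is conserved: ½mv² = U₁ − U₂ = kQq(1/r₁ − 1/r₂).
U₁ − U₂ = (8.99×10⁹ N·m²/C²)(-3.83×10⁻⁶ C)(5.32×10⁻⁶ C)(1/0.794 − 1/0.304) = 0.372 J.
v = √(2·0.372/0.0149) = 7.06 m/s.

7.06 m/s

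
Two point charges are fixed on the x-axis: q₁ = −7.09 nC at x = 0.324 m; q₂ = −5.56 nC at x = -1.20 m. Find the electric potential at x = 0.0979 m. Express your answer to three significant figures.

-320 V

The total potential is the scalar sum of each charge's contribution, V = Σ kqᵢ/rᵢ.
Distances from the field point to each charge: r₁ = 0.226 m, r₂ = 1.30 m.
V = k[(-7.09×10⁻⁹)/(0.226) + (-5.56×10⁻⁹)/(1.30)] = -320 V.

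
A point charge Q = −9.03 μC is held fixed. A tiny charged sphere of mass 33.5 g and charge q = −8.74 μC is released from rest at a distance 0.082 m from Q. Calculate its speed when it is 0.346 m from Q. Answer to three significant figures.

19.9 m/s

Only the electrostatic force acts, so mechanical energy is conserved: ½mv² = U₁ − U₂ = kQq(1/r₁ − 1/r₂).
U₁ − U₂ = (8.99×10⁹ N·m²/C²)(-9.03×10⁻⁶ C)(-8.74×10⁻⁶ C)(1/0.0820 − 1/0.346) = 6.60 J.
v = √(2·6.60/0.0335) = 19.9 m/s.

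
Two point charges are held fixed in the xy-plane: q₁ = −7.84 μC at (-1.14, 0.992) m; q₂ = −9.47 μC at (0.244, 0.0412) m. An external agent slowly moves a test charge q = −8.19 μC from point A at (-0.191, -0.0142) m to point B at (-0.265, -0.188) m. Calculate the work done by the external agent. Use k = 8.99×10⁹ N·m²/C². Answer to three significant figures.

For quasistatic motion the external work equals the change in potential energy: W_ext = qΔV = q(V_B − V_A).
At A: distances to the source charges are 1.38 m, 0.439 m; V_A = Σ kqᵢ/rᵢ = -2.45×10⁵ V.
At B: distances to the source charges are 1.47 m, 0.558 m; V_B = Σ kqᵢ/rᵢ = -2.00×10⁵ V.
ΔV = V_B − V_A = 4.46×10⁴ V.
W_ext = qΔV = (-8.19×10⁻⁶ C)(4.46×10⁴ V) = -0.365 J.

-0.365 J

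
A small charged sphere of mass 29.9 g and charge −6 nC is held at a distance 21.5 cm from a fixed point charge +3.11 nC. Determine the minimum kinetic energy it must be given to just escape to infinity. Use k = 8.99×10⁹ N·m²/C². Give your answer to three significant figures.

7.80×10⁻⁷ J

To just escape, total mechanical energy must reach zero at infinity: ½mv²_min + U = 0, so ½mv²_min = −U = |kQq|/r.
|U| = |kQq|/r = (8.99×10⁹ N·m²/C²)(3.11×10⁻⁹)(6.00×10⁻⁹)/(0.215) = 7.80×10⁻⁷ J.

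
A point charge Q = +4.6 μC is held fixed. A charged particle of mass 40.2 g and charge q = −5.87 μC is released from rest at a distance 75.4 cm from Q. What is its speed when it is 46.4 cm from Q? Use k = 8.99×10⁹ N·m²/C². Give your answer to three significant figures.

Only the electrostatic force acts, so mechanical energy is conserved: ½mv² = U₁ − U₂ = kQq(1/r₁ − 1/r₂).
U₁ − U₂ = (8.99×10⁹ N·m²/C²)(4.60×10⁻⁶ C)(-5.87×10⁻⁶ C)(1/0.754 − 1/0.464) = 0.201 J.
v = √(2·0.201/0.0402) = 3.16 m/s.

3.16 m/s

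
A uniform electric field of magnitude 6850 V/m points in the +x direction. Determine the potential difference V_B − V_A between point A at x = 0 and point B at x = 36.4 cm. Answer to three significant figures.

In a uniform field, potential decreases in the direction of E: V_B − V_A = −E·Δx.
V_B − V_A = −(6850 V/m)(0.364 m) = -2490 V.

-2490 V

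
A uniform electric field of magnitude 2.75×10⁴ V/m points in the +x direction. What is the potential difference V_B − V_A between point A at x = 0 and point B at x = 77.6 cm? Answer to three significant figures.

In a uniform field, potential decreases in the direction of E: V_B − V_A = −E·Δx.
V_B − V_A = −(2.75×10⁴ V/m)(0.776 m) = -2.13×10⁴ V.

-2.13×10⁴ V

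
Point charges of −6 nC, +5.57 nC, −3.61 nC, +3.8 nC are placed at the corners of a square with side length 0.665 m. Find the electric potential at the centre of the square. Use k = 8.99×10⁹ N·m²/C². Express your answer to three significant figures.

-4.59 V

Electric potential is a scalar, so the contributions from each charge add algebraically: V = Σ kqᵢ/rᵢ.
The distance from each corner to the centre is a√2/2 = 0.470 m.
V = k[(-6.00×10⁻⁹)/(0.470) + (5.57×10⁻⁹)/(0.470) + (-3.61×10⁻⁹)/(0.470) + (3.80×10⁻⁹)/(0.470)] = -4.59 V.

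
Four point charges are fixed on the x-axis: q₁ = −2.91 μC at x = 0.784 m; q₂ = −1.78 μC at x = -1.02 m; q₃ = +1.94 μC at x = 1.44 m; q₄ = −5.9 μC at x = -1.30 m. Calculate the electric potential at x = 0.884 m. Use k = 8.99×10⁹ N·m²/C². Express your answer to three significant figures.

-2.63×10⁵ V

Electric potential is a scalar, so the contributions from each charge add algebraically: V = Σ kqᵢ/rᵢ.
Distances from the field point to each charge: r₁ = 0.100 m, r₂ = 1.90 m, r₃ = 0.556 m, r₄ = 2.18 m.
V = k[(-2.91×10⁻⁶)/(0.100) + (-1.78×10⁻⁶)/(1.90) + (1.94×10⁻⁶)/(0.556) + (-5.90×10⁻⁶)/(2.18)] = -2.63×10⁵ V.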